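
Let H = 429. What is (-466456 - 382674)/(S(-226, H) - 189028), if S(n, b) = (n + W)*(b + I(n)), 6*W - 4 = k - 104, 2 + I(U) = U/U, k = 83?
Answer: 1273695/430453 ≈ 2.9590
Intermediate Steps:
I(U) = -1 (I(U) = -2 + U/U = -2 + 1 = -1)
W = -17/6 (W = 2/3 + (83 - 104)/6 = 2/3 + (1/6)*(-21) = 2/3 - 7/2 = -17/6 ≈ -2.8333)
S(n, b) = (-1 + b)*(-17/6 + n) (S(n, b) = (n - 17/6)*(b - 1) = (-17/6 + n)*(-1 + b) = (-1 + b)*(-17/6 + n))
(-466456 - 382674)/(S(-226, H) - 189028) = (-466456 - 382674)/((17/6 - 1*(-226) - 17/6*429 + 429*(-226)) - 189028) = -849130/((17/6 + 226 - 2431/2 - 96954) - 189028) = -849130/(-293822/3 - 189028) = -849130/(-860906/3) = -849130*(-3/860906) = 1273695/430453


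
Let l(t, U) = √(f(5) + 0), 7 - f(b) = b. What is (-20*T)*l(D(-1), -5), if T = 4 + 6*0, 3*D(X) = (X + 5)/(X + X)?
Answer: -80*√2 ≈ -113.14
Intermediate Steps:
f(b) = 7 - b
D(X) = (5 + X)/(6*X) (D(X) = ((X + 5)/(X + X))/3 = ((5 + X)/((2*X)))/3 = ((5 + X)*(1/(2*X)))/3 = ((5 + X)/(2*X))/3 = (5 + X)/(6*X))
T = 4 (T = 4 + 0 = 4)
l(t, U) = √2 (l(t, U) = √((7 - 1*5) + 0) = √((7 - 5) + 0) = √(2 + 0) = √2)
(-20*T)*l(D(-1), -5) = (-20*4)*√2 = -80*√2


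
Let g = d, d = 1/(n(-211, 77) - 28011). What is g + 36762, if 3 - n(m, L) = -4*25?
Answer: 1025953895/27908 ≈ 36762.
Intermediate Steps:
n(m, L) = 103 (n(m, L) = 3 - (-4)*25 = 3 - 1*(-100) = 3 + 100 = 103)
d = -1/27908 (d = 1/(103 - 28011) = 1/(-27908) = -1/27908 ≈ -3.5832e-5)
g = -1/27908 ≈ -3.5832e-5
g + 36762 = -1/27908 + 36762 = 1025953895/27908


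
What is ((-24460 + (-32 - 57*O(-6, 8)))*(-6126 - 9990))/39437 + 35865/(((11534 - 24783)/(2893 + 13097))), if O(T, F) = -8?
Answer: -17484196032126/522500813 ≈ -33463.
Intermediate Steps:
((-24460 + (-32 - 57*O(-6, 8)))*(-6126 - 9990))/39437 + 35865/(((11534 - 24783)/(2893 + 13097))) = ((-24460 + (-32 - 57*(-8)))*(-6126 - 9990))/39437 + 35865/(((11534 - 24783)/(2893 + 13097))) = ((-24460 + (-32 + 456))*(-16116))*(1/39437) + 35865/((-13249/15990)) = ((-24460 + 424)*(-16116))*(1/39437) + 35865/((-13249*1/15990)) = -24036*(-16116)*(1/39437) + 35865/(-13249/15990) = 387364176*(1/39437) + 35865*(-15990/13249) = 387364176/39437 - 573481350/13249 = -17484196032126/522500813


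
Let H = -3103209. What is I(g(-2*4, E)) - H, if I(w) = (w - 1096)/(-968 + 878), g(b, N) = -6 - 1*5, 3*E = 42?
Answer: 31032213/10 ≈ 3.1032e+6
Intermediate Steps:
E = 14 (E = (1/3)*42 = 14)
g(b, N) = -11 (g(b, N) = -6 - 5 = -11)
I(w) = 548/45 - w/90 (I(w) = (-1096 + w)/(-90) = (-1096 + w)*(-1/90) = 548/45 - w/90)
I(g(-2*4, E)) - H = (548/45 - 1/90*(-11)) - 1*(-3103209) = (548/45 + 11/90) + 3103209 = 123/10 + 3103209 = 31032213/10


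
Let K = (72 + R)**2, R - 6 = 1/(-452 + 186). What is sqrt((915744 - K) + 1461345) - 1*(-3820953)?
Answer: 3820953 + 5*sqrt(6710514851)/266 ≈ 3.8225e+6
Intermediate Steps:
R = 1595/266 (R = 6 + 1/(-452 + 186) = 6 + 1/(-266) = 6 - 1/266 = 1595/266 ≈ 5.9962)
K = 430438009/70756 (K = (72 + 1595/266)**2 = (20747/266)**2 = 430438009/70756 ≈ 6083.4)
sqrt((915744 - K) + 1461345) - 1*(-3820953) = sqrt((915744 - 1*430438009/70756) + 1461345) - 1*(-3820953) = sqrt((915744 - 430438009/70756) + 1461345) + 3820953 = sqrt(64363944455/70756 + 1461345) + 3820953 = sqrt(167762871275/70756) + 3820953 = 5*sqrt(6710514851)/266 + 3820953 = 3820953 + 5*sqrt(6710514851)/266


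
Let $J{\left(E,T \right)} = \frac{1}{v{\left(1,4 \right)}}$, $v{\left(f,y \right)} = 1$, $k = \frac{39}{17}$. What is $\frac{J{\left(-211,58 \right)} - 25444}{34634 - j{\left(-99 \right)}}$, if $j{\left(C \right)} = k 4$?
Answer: $- \frac{432531}{588622} \approx -0.73482$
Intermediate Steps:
$k = \frac{39}{17}$ ($k = 39 \cdot \frac{1}{17} = \frac{39}{17} \approx 2.2941$)
$J{\left(E,T \right)} = 1$ ($J{\left(E,T \right)} = 1^{-1} = 1$)
$j{\left(C \right)} = \frac{156}{17}$ ($j{\left(C \right)} = \frac{39}{17} \cdot 4 = \frac{156}{17}$)
$\frac{J{\left(-211,58 \right)} - 25444}{34634 - j{\left(-99 \right)}} = \frac{1 - 25444}{34634 - \frac{156}{17}} = - \frac{25443}{34634 - \frac{156}{17}} = - \frac{25443}{\frac{588622}{17}} = \left(-25443\right) \frac{17}{588622} = - \frac{432531}{588622}$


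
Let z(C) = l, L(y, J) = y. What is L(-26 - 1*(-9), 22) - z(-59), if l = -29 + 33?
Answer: -21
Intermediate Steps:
l = 4
z(C) = 4
L(-26 - 1*(-9), 22) - z(-59) = (-26 - 1*(-9)) - 1*4 = (-26 + 9) - 4 = -17 - 4 = -21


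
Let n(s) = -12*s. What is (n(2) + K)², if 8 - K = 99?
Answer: 13225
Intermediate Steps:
K = -91 (K = 8 - 1*99 = 8 - 99 = -91)
(n(2) + K)² = (-12*2 - 91)² = (-24 - 91)² = (-115)² = 13225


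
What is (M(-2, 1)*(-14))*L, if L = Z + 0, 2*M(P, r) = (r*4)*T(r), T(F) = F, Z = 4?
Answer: -112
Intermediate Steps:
M(P, r) = 2*r² (M(P, r) = ((r*4)*r)/2 = ((4*r)*r)/2 = (4*r²)/2 = 2*r²)
L = 4 (L = 4 + 0 = 4)
(M(-2, 1)*(-14))*L = ((2*1²)*(-14))*4 = ((2*1)*(-14))*4 = (2*(-14))*4 = -28*4 = -112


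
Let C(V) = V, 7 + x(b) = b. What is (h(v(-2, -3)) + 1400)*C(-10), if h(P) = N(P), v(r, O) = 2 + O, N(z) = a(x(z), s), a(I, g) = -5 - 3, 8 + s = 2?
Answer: -13920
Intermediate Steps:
s = -6 (s = -8 + 2 = -6)
x(b) = -7 + b
a(I, g) = -8
N(z) = -8
h(P) = -8
(h(v(-2, -3)) + 1400)*C(-10) = (-8 + 1400)*(-10) = 1392*(-10) = -13920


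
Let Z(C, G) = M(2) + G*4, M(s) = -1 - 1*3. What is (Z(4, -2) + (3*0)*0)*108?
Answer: -1296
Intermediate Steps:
M(s) = -4 (M(s) = -1 - 3 = -4)
Z(C, G) = -4 + 4*G (Z(C, G) = -4 + G*4 = -4 + 4*G)
(Z(4, -2) + (3*0)*0)*108 = ((-4 + 4*(-2)) + (3*0)*0)*108 = ((-4 - 8) + 0*0)*108 = (-12 + 0)*108 = -12*108 = -1296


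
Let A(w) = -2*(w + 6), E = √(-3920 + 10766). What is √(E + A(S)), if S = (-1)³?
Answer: √(-10 + √6846) ≈ 8.5288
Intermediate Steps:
S = -1
E = √6846 ≈ 82.741
A(w) = -12 - 2*w (A(w) = -2*(6 + w) = -12 - 2*w)
√(E + A(S)) = √(√6846 + (-12 - 2*(-1))) = √(√6846 + (-12 + 2)) = √(√6846 - 10) = √(-10 + √6846)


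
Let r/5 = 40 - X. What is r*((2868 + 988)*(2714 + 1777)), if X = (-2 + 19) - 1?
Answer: 2078075520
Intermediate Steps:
X = 16 (X = 17 - 1 = 16)
r = 120 (r = 5*(40 - 1*16) = 5*(40 - 16) = 5*24 = 120)
r*((2868 + 988)*(2714 + 1777)) = 120*((2868 + 988)*(2714 + 1777)) = 120*(3856*4491) = 120*17317296 = 2078075520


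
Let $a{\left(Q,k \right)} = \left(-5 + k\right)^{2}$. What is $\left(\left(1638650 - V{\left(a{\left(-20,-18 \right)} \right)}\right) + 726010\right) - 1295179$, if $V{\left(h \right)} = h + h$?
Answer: $1068423$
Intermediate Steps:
$V{\left(h \right)} = 2 h$
$\left(\left(1638650 - V{\left(a{\left(-20,-18 \right)} \right)}\right) + 726010\right) - 1295179 = \left(\left(1638650 - 2 \left(-5 - 18\right)^{2}\right) + 726010\right) - 1295179 = \left(\left(1638650 - 2 \left(-23\right)^{2}\right) + 726010\right) - 1295179 = \left(\left(1638650 - 2 \cdot 529\right) + 726010\right) - 1295179 = \left(\left(1638650 - 1058\right) + 726010\right) - 1295179 = \left(1637592 + 726010\right) - 1295179 = 2363602 - 1295179 = 1068423$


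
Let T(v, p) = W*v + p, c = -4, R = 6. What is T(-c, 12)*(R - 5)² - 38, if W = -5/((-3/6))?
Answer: 14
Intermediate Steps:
W = 10 (W = -5/((-3*⅙)) = -5/(-½) = -5*(-2) = 10)
T(v, p) = p + 10*v (T(v, p) = 10*v + p = p + 10*v)
T(-c, 12)*(R - 5)² - 38 = (12 + 10*(-1*(-4)))*(6 - 5)² - 38 = (12 + 10*4)*1² - 38 = (12 + 40)*1 - 38 = 52*1 - 38 = 52 - 38 = 14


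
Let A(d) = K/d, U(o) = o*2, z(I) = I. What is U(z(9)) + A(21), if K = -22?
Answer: 356/21 ≈ 16.952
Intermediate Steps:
U(o) = 2*o
A(d) = -22/d
U(z(9)) + A(21) = 2*9 - 22/21 = 18 - 22*1/21 = 18 - 22/21 = 356/21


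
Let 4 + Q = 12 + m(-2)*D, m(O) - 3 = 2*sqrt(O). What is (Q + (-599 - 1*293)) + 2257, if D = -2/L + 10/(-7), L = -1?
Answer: 9623/7 + 8*I*sqrt(2)/7 ≈ 1374.7 + 1.6162*I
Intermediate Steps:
D = 4/7 (D = -2/(-1) + 10/(-7) = -2*(-1) + 10*(-1/7) = 2 - 10/7 = 4/7 ≈ 0.57143)
m(O) = 3 + 2*sqrt(O)
Q = 68/7 + 8*I*sqrt(2)/7 (Q = -4 + (12 + (3 + 2*sqrt(-2))*(4/7)) = -4 + (12 + (3 + 2*(I*sqrt(2)))*(4/7)) = -4 + (12 + (3 + 2*I*sqrt(2))*(4/7)) = -4 + (12 + (12/7 + 8*I*sqrt(2)/7)) = -4 + (96/7 + 8*I*sqrt(2)/7) = 68/7 + 8*I*sqrt(2)/7 ≈ 9.7143 + 1.6162*I)
(Q + (-599 - 1*293)) + 2257 = ((68/7 + 8*I*sqrt(2)/7) + (-599 - 1*293)) + 2257 = ((68/7 + 8*I*sqrt(2)/7) + (-599 - 293)) + 2257 = ((68/7 + 8*I*sqrt(2)/7) - 892) + 2257 = (-6176/7 + 8*I*sqrt(2)/7) + 2257 = 9623/7 + 8*I*sqrt(2)/7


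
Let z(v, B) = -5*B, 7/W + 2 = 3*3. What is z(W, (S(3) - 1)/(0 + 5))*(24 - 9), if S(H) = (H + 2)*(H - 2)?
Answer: -60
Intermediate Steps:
W = 1 (W = 7/(-2 + 3*3) = 7/(-2 + 9) = 7/7 = 7*(⅐) = 1)
S(H) = (-2 + H)*(2 + H) (S(H) = (2 + H)*(-2 + H) = (-2 + H)*(2 + H))
z(W, (S(3) - 1)/(0 + 5))*(24 - 9) = (-5*((-4 + 3²) - 1)/(0 + 5))*(24 - 9) = -5*((-4 + 9) - 1)/5*15 = -5*(5 - 1)/5*15 = -20/5*15 = -5*⅘*15 = -4*15 = -60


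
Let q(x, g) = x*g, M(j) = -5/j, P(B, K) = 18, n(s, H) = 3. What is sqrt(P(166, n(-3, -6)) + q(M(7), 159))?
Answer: I*sqrt(4683)/7 ≈ 9.7761*I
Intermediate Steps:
q(x, g) = g*x
sqrt(P(166, n(-3, -6)) + q(M(7), 159)) = sqrt(18 + 159*(-5/7)) = sqrt(18 - 795/7) = sqrt(-669/7) = I*sqrt(4683)/7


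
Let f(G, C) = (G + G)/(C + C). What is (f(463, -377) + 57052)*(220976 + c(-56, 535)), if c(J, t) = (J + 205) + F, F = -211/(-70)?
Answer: 332923675721501/26390 ≈ 1.2616e+10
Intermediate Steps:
F = 211/70 (F = -211*(-1/70) = 211/70 ≈ 3.0143)
f(G, C) = G/C (f(G, C) = (2*G)/((2*C)) = (2*G)*(1/(2*C)) = G/C)
c(J, t) = 14561/70 + J (c(J, t) = (J + 205) + 211/70 = (205 + J) + 211/70 = 14561/70 + J)
(f(463, -377) + 57052)*(220976 + c(-56, 535)) = (463/(-377) + 57052)*(220976 + (14561/70 - 56)) = (463*(-1/377) + 57052)*(220976 + 10641/70) = (-463/377 + 57052)*(15478961/70) = (21508141/377)*(15478961/70) = 332923675721501/26390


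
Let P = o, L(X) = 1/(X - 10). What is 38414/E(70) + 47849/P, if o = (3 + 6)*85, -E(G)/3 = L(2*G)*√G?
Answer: 47849/765 - 499382*√70/21 ≈ -1.9890e+5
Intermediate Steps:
L(X) = 1/(-10 + X)
E(G) = -3*√G/(-10 + 2*G)
o = 765 (o = 9*85 = 765)
P = 765
38414/E(70) + 47849/P = 38414/((-3*√70/(-10 + 2*70))) + 47849/765 = 38414/((-3*√70/(-10 + 140))) + 47849*(1/765) = 38414/((-3*√70/130)) + 47849/765 = 38414*(-13*√70/21) + 47849/765 = -499382*√70/21 + 47849/765 = 47849/765 - 499382*√70/21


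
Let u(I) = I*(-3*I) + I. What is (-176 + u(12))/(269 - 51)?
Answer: -298/109 ≈ -2.7339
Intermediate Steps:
u(I) = I - 3*I² (u(I) = -3*I² + I = I - 3*I²)
(-176 + u(12))/(269 - 51) = (-176 + 12*(1 - 3*12))/(269 - 51) = (-176 + 12*(1 - 36))/218 = (-176 + 12*(-35))*(1/218) = (-176 - 420)*(1/218) = -596*1/218 = -298/109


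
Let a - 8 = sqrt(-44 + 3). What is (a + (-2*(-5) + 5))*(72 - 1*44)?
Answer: 644 + 28*I*sqrt(41) ≈ 644.0 + 179.29*I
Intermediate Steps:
a = 8 + I*sqrt(41) (a = 8 + sqrt(-44 + 3) = 8 + sqrt(-41) = 8 + I*sqrt(41) ≈ 8.0 + 6.4031*I)
(a + (-2*(-5) + 5))*(72 - 1*44) = ((8 + I*sqrt(41)) + (-2*(-5) + 5))*(72 - 1*44) = ((8 + I*sqrt(41)) + (10 + 5))*(72 - 44) = ((8 + I*sqrt(41)) + 15)*28 = (23 + I*sqrt(41))*28 = 644 + 28*I*sqrt(41)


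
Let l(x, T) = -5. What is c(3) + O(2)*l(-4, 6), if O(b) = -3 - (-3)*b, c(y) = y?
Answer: -12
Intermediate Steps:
O(b) = -3 + 3*b
c(3) + O(2)*l(-4, 6) = 3 + (-3 + 3*2)*(-5) = 3 + (-3 + 6)*(-5) = 3 + 3*(-5) = 3 - 15 = -12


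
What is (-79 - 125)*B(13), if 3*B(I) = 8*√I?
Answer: -544*√13 ≈ -1961.4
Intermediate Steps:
B(I) = 8*√I/3 (B(I) = (8*√I)/3 = 8*√I/3)
(-79 - 125)*B(13) = (-79 - 125)*(8*√13/3) = -544*√13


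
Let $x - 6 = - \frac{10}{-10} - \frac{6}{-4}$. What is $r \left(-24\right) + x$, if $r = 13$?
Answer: $- \frac{607}{2} \approx -303.5$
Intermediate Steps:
$x = \frac{17}{2}$ ($x = 6 - \left(-1 - \frac{3}{2}\right) = 6 - - \frac{5}{2} = 6 + \left(1 + \frac{3}{2}\right) = 6 + \frac{5}{2} = \frac{17}{2} \approx 8.5$)
$r \left(-24\right) + x = 13 \left(-24\right) + \frac{17}{2} = -312 + \frac{17}{2} = - \frac{607}{2}$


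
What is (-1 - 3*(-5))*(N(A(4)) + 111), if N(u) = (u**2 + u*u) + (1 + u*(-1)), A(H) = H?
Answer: 1960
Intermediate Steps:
N(u) = 1 - u + 2*u**2 (N(u) = (u**2 + u**2) + (1 - u) = 2*u**2 + (1 - u) = 1 - u + 2*u**2)
(-1 - 3*(-5))*(N(A(4)) + 111) = (-1 - 3*(-5))*((1 - 1*4 + 2*4**2) + 111) = (-1 + 15)*((1 - 4 + 2*16) + 111) = 14*((1 - 4 + 32) + 111) = 14*(29 + 111) = 14*140 = 1960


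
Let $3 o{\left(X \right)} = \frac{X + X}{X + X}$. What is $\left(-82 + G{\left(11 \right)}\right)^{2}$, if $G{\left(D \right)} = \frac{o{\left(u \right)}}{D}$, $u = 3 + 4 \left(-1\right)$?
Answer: $\frac{7317025}{1089} \approx 6719.0$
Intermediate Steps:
$u = -1$ ($u = 3 - 4 = -1$)
$o{\left(X \right)} = \frac{1}{3}$ ($o{\left(X \right)} = \frac{\left(X + X\right) \frac{1}{X + X}}{3} = \frac{2 X \frac{1}{2 X}}{3} = \frac{1}{3} \cdot 1 = \frac{1}{3}$)
$G{\left(D \right)} = \frac{1}{3 D}$
$\left(-82 + G{\left(11 \right)}\right)^{2} = \left(-82 + \frac{1}{3 \cdot 11}\right)^{2} = \left(-82 + \frac{1}{3} \cdot \frac{1}{11}\right)^{2} = \left(-82 + \frac{1}{33}\right)^{2} = \left(- \frac{2705}{33}\right)^{2} = \frac{7317025}{1089}$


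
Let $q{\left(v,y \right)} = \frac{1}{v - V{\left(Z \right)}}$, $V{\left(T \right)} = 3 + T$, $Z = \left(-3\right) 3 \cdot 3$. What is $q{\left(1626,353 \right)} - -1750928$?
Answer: $\frac{2889031201}{1650} \approx 1.7509 \cdot 10^{6}$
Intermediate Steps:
$Z = -27$ ($Z = \left(-9\right) 3 = -27$)
$q{\left(v,y \right)} = \frac{1}{24 + v}$ ($q{\left(v,y \right)} = \frac{1}{v - \left(3 - 27\right)} = \frac{1}{v - -24} = \frac{1}{v + 24} = \frac{1}{24 + v}$)
$q{\left(1626,353 \right)} - -1750928 = \frac{1}{24 + 1626} - -1750928 = \frac{1}{1650} + 1750928 = \frac{2889031201}{1650}$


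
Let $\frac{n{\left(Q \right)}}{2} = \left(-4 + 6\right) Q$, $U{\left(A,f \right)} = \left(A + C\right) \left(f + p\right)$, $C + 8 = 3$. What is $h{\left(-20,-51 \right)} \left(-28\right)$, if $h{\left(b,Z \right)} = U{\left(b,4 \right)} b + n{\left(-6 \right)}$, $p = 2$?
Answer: $-83328$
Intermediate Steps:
$C = -5$ ($C = -8 + 3 = -5$)
$U{\left(A,f \right)} = \left(-5 + A\right) \left(2 + f\right)$ ($U{\left(A,f \right)} = \left(A - 5\right) \left(f + 2\right) = \left(-5 + A\right) \left(2 + f\right)$)
$n{\left(Q \right)} = 4 Q$ ($n{\left(Q \right)} = 2 \left(-4 + 6\right) Q = 2 \cdot 2 Q = 4 Q$)
$h{\left(b,Z \right)} = -24 + b \left(-30 + 6 b\right)$ ($h{\left(b,Z \right)} = \left(-10 - 20 + 2 b + b 4\right) b + 4 \left(-6\right) = \left(-10 - 20 + 2 b + 4 b\right) b - 24 = \left(-30 + 6 b\right) b - 24 = b \left(-30 + 6 b\right) - 24 = -24 + b \left(-30 + 6 b\right)$)
$h{\left(-20,-51 \right)} \left(-28\right) = \left(-24 + 6 \left(-20\right) \left(-5 - 20\right)\right) \left(-28\right) = \left(-24 + 6 \left(-20\right) \left(-25\right)\right) \left(-28\right) = \left(-24 + 3000\right) \left(-28\right) = 2976 \left(-28\right) = -83328$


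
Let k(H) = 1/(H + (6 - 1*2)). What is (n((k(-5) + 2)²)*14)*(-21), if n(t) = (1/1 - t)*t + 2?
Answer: -588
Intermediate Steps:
k(H) = 1/(4 + H) (k(H) = 1/(H + (6 - 2)) = 1/(H + 4) = 1/(4 + H))
n(t) = 2 + t*(1 - t) (n(t) = (1 - t)*t + 2 = t*(1 - t) + 2 = 2 + t*(1 - t))
(n((k(-5) + 2)²)*14)*(-21) = ((2 + (1/(4 - 5) + 2)² - ((1/(4 - 5) + 2)²)²)*14)*(-21) = ((2 + (1/(-1) + 2)² - ((1/(-1) + 2)²)²)*14)*(-21) = ((2 + (-1 + 2)² - ((-1 + 2)²)²)*14)*(-21) = ((2 + 1² - (1²)²)*14)*(-21) = ((2 + 1 - 1*1²)*14)*(-21) = ((2 + 1 - 1*1)*14)*(-21) = ((2 + 1 - 1)*14)*(-21) = (2*14)*(-21) = 28*(-21) = -588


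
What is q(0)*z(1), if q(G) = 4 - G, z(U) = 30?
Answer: 120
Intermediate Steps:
q(0)*z(1) = (4 - 1*0)*30 = (4 + 0)*30 = 4*30 = 120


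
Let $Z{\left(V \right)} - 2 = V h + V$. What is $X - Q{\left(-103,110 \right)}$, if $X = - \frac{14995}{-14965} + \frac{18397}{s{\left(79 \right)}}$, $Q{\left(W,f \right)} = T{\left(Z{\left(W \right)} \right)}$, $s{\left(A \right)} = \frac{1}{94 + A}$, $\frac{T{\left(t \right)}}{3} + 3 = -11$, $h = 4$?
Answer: $\frac{9525892938}{2993} \approx 3.1827 \cdot 10^{6}$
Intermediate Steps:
$Z{\left(V \right)} = 2 + 5 V$ ($Z{\left(V \right)} = 2 + \left(V 4 + V\right) = 2 + \left(4 V + V\right) = 2 + 5 V$)
$T{\left(t \right)} = -42$ ($T{\left(t \right)} = -9 + 3 \left(-11\right) = -9 - 33 = -42$)
$Q{\left(W,f \right)} = -42$
$X = \frac{9525767232}{2993}$ ($X = - \frac{14995}{-14965} + \frac{18397}{\frac{1}{94 + 79}} = \left(-14995\right) \left(- \frac{1}{14965}\right) + \frac{18397}{\frac{1}{173}} = \frac{2999}{2993} + 18397 \frac{1}{\frac{1}{173}} = \frac{2999}{2993} + 18397 \cdot 173 = \frac{2999}{2993} + 3182681 = \frac{9525767232}{2993} \approx 3.1827 \cdot 10^{6}$)
$X - Q{\left(-103,110 \right)} = \frac{9525767232}{2993} - -42 = \frac{9525767232}{2993} + 42 = \frac{9525892938}{2993}$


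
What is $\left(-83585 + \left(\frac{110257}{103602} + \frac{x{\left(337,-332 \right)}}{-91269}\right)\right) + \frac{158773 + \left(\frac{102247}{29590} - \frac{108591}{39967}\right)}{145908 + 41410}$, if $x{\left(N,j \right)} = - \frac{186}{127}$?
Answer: $- \frac{411761591104255974152540486989}{4926374465314886328939260} \approx -83583.0$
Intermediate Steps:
$x{\left(N,j \right)} = - \frac{186}{127}$ ($x{\left(N,j \right)} = \left(-186\right) \frac{1}{127} = - \frac{186}{127}$)
$\left(-83585 + \left(\frac{110257}{103602} + \frac{x{\left(337,-332 \right)}}{-91269}\right)\right) + \frac{158773 + \left(\frac{102247}{29590} - \frac{108591}{39967}\right)}{145908 + 41410} = \left(-83585 + \left(\frac{110257}{103602} - \frac{186}{127 \left(-91269\right)}\right)\right) + \frac{158773 + \left(\frac{102247}{29590} - \frac{108591}{39967}\right)}{145908 + 41410} = \left(-83585 + \left(110257 \cdot \frac{1}{103602} - - \frac{62}{3863721}\right)\right) + \frac{158773 + \left(102247 \cdot \frac{1}{29590} - \frac{108591}{39967}\right)}{187318} = \left(-83585 + \left(\frac{110257}{103602} + \frac{62}{3863721}\right)\right) + \left(158773 + \left(\frac{102247}{29590} - \frac{108591}{39967}\right)\right) \frac{1}{187318} = \left(-83585 + \frac{47334301069}{44476580338}\right) + \left(158773 + \frac{873298159}{1182623530}\right) \frac{1}{187318} = - \frac{3717527633250661}{44476580338} + \frac{187769559026849}{1182623530} \cdot \frac{1}{187318} = - \frac{3717527633250661}{44476580338} + \frac{187769559026849}{221526674392540} = - \frac{411761591104255974152540486989}{4926374465314886328939260}$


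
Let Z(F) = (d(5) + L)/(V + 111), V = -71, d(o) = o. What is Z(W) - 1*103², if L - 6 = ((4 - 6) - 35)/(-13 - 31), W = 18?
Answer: -18671319/1760 ≈ -10609.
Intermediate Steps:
L = 301/44 (L = 6 + ((4 - 6) - 35)/(-13 - 31) = 6 + (-2 - 35)/(-44) = 6 - 37*(-1/44) = 6 + 37/44 = 301/44 ≈ 6.8409)
Z(F) = 521/1760 (Z(F) = (5 + 301/44)/(-71 + 111) = (521/44)/40 = (521/44)*(1/40) = 521/1760)
Z(W) - 1*103² = 521/1760 - 1*103² = 521/1760 - 1*10609 = 521/1760 - 10609 = -18671319/1760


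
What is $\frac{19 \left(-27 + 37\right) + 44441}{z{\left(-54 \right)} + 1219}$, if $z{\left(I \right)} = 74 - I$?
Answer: $\frac{14877}{449} \approx 33.134$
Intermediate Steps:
$\frac{19 \left(-27 + 37\right) + 44441}{z{\left(-54 \right)} + 1219} = \frac{19 \left(-27 + 37\right) + 44441}{\left(74 - -54\right) + 1219} = \frac{19 \cdot 10 + 44441}{\left(74 + 54\right) + 1219} = \frac{190 + 44441}{128 + 1219} = \frac{44631}{1347} = 44631 \cdot \frac{1}{1347} = \frac{14877}{449}$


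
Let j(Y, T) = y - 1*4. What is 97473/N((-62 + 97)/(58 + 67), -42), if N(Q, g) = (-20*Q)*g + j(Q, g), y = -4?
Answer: 487365/1136 ≈ 429.02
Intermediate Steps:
j(Y, T) = -8 (j(Y, T) = -4 - 1*4 = -4 - 4 = -8)
N(Q, g) = -8 - 20*Q*g (N(Q, g) = (-20*Q)*g - 8 = -20*Q*g - 8 = -8 - 20*Q*g)
97473/N((-62 + 97)/(58 + 67), -42) = 97473/(-8 - 20*(-62 + 97)/(58 + 67)*(-42)) = 97473/(-8 - 20*35/125*(-42)) = 97473/(-8 - 20*35*(1/125)*(-42)) = 97473/(-8 - 20*7/25*(-42)) = 97473/(-8 + 1176/5) = 97473/(1136/5) = 97473*(5/1136) = 487365/1136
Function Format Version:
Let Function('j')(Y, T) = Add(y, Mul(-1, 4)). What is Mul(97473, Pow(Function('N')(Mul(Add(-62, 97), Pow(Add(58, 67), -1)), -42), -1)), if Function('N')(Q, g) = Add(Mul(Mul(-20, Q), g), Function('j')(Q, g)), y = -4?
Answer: Rational(487365, 1136) ≈ 429.02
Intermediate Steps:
Function('j')(Y, T) = -8 (Function('j')(Y, T) = Add(-4, Mul(-1, 4)) = Add(-4, -4) = -8)
Function('N')(Q, g) = Add(-8, Mul(-20, Q, g)) (Function('N')(Q, g) = Add(Mul(Mul(-20, Q), g), -8) = Add(Mul(-20, Q, g), -8) = Add(-8, Mul(-20, Q, g)))
Mul(97473, Pow(Function('N')(Mul(Add(-62, 97), Pow(Add(58, 67), -1)), -42), -1)) = Mul(97473, Pow(Add(-8, Mul(-20, Mul(Add(-62, 97), Pow(Add(58, 67), -1)), -42)), -1)) = Mul(97473, Pow(Add(-8, Mul(-20, Mul(35, Pow(125, -1)), -42)), -1)) = Mul(97473, Pow(Add(-8, Mul(-20, Mul(35, Rational(1, 125)), -42)), -1)) = Mul(97473, Pow(Add(-8, Mul(-20, Rational(7, 25), -42)), -1)) = Mul(97473, Pow(Add(-8, Rational(1176, 5)), -1)) = Mul(97473, Pow(Rational(1136, 5), -1)) = Mul(97473, Rational(5, 1136)) = Rational(487365, 1136)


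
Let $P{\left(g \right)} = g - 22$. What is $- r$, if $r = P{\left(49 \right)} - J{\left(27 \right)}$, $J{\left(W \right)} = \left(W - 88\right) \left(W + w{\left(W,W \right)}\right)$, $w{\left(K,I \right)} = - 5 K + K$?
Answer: $4914$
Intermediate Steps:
$P{\left(g \right)} = -22 + g$ ($P{\left(g \right)} = g - 22 = -22 + g$)
$w{\left(K,I \right)} = - 4 K$
$J{\left(W \right)} = - 3 W \left(-88 + W\right)$ ($J{\left(W \right)} = \left(W - 88\right) \left(W - 4 W\right) = \left(-88 + W\right) \left(- 3 W\right) = - 3 W \left(-88 + W\right)$)
$r = -4914$ ($r = \left(-22 + 49\right) - 3 \cdot 27 \left(88 - 27\right) = 27 - 3 \cdot 27 \left(88 - 27\right) = 27 - 3 \cdot 27 \cdot 61 = 27 - 4941 = -4914$)
$- r = \left(-1\right) \left(-4914\right) = 4914$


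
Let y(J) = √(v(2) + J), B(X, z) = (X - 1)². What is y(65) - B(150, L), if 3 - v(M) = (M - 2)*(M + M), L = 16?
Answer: -22201 + 2*√17 ≈ -22193.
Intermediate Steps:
v(M) = 3 - 2*M*(-2 + M) (v(M) = 3 - (M - 2)*(M + M) = 3 - (-2 + M)*2*M = 3 - 2*M*(-2 + M))
B(X, z) = (-1 + X)²
y(J) = √(3 + J) (y(J) = √((3 - 2*2² + 4*2) + J) = √((3 - 2*4 + 8) + J) = √((3 - 8 + 8) + J) = √(3 + J))
y(65) - B(150, L) = √(3 + 65) - (-1 + 150)² = √68 - 1*149² = 2*√17 - 1*22201 = 2*√17 - 22201 = -22201 + 2*√17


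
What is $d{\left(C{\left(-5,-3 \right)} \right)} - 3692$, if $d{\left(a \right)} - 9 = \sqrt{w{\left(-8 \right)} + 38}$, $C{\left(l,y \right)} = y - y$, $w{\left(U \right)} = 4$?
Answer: $-3683 + \sqrt{42} \approx -3676.5$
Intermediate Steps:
$C{\left(l,y \right)} = 0$
$d{\left(a \right)} = 9 + \sqrt{42}$ ($d{\left(a \right)} = 9 + \sqrt{4 + 38} = 9 + \sqrt{42}$)
$d{\left(C{\left(-5,-3 \right)} \right)} - 3692 = \left(9 + \sqrt{42}\right) - 3692 = -3683 + \sqrt{42}$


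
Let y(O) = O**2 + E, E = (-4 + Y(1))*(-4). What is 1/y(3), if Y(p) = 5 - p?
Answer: 1/9 ≈ 0.11111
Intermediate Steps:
E = 0 (E = (-4 + (5 - 1*1))*(-4) = (-4 + (5 - 1))*(-4) = (-4 + 4)*(-4) = 0*(-4) = 0)
y(O) = O**2 (y(O) = O**2 + 0 = O**2)
1/y(3) = 1/(3**2) = 1/9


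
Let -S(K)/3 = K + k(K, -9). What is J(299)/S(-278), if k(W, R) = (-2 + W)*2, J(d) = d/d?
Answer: 1/2514 ≈ 0.00039777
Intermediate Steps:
J(d) = 1
k(W, R) = -4 + 2*W
S(K) = 12 - 9*K (S(K) = -3*(K + (-4 + 2*K)) = -3*(-4 + 3*K) = 12 - 9*K)
J(299)/S(-278) = 1/(12 - 9*(-278)) = 1/(12 + 2502) = 1/2514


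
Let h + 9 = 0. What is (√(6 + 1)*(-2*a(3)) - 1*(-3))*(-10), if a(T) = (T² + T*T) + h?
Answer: -30 + 180*√7 ≈ 446.24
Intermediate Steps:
h = -9 (h = -9 + 0 = -9)
a(T) = -9 + 2*T² (a(T) = (T² + T*T) - 9 = (T² + T²) - 9 = 2*T² - 9 = -9 + 2*T²)
(√(6 + 1)*(-2*a(3)) - 1*(-3))*(-10) = (√(6 + 1)*(-2*(-9 + 2*3²)) - 1*(-3))*(-10) = (√7*(-2*(-9 + 2*9)) + 3)*(-10) = (√7*(-2*(-9 + 18)) + 3)*(-10) = (√7*(-2*9) + 3)*(-10) = (√7*(-18) + 3)*(-10) = (-18*√7 + 3)*(-10) = (3 - 18*√7)*(-10) = -30 + 180*√7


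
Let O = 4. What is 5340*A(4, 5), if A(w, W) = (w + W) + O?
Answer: 69420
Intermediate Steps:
A(w, W) = 4 + W + w (A(w, W) = (w + W) + 4 = (W + w) + 4 = 4 + W + w)
5340*A(4, 5) = 5340*(4 + 5 + 4) = 5340*13 = 69420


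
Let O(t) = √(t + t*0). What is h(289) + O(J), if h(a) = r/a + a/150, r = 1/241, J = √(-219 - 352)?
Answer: 20128711/10447350 + 571^(¼)*√I ≈ 5.3832 + 3.4566*I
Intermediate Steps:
J = I*√571 (J = √(-571) = I*√571 ≈ 23.896*I)
r = 1/241 ≈ 0.0041494
h(a) = a/150 + 1/(241*a) (h(a) = 1/(241*a) + a/150 = a/150 + 1/(241*a))
O(t) = √t (O(t) = √(t + 0) = √t)
h(289) + O(J) = ((1/150)*289 + (1/241)/289) + √(I*√571) = (289/150 + (1/241)*(1/289)) + 571^(¼)*√I = (289/150 + 1/69649) + 571^(¼)*√I = 20128711/10447350 + 571^(¼)*√I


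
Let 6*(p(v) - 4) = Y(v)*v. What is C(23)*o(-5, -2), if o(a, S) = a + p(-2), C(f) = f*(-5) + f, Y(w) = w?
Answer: 92/3 ≈ 30.667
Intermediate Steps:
p(v) = 4 + v²/6 (p(v) = 4 + (v*v)/6 = 4 + v²/6)
C(f) = -4*f (C(f) = -5*f + f = -4*f)
o(a, S) = 14/3 + a (o(a, S) = a + (4 + (⅙)*(-2)²) = a + (4 + (⅙)*4) = a + (4 + ⅔) = a + 14/3 = 14/3 + a)
C(23)*o(-5, -2) = (-4*23)*(14/3 - 5) = -92*(-⅓) = 92/3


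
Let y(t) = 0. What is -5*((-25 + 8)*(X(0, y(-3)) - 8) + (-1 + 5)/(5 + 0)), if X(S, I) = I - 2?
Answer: -854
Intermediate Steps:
X(S, I) = -2 + I
-5*((-25 + 8)*(X(0, y(-3)) - 8) + (-1 + 5)/(5 + 0)) = -5*((-25 + 8)*((-2 + 0) - 8) + (-1 + 5)/(5 + 0)) = -5*(-17*(-2 - 8) + 4/5) = -5*(-17*(-10) + (⅕)*4) = -5*(170 + ⅘) = -5*854/5 = -854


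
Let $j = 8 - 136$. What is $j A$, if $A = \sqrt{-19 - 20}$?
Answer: $- 128 i \sqrt{39} \approx - 799.36 i$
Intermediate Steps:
$j = -128$ ($j = 8 - 136 = -128$)
$A = i \sqrt{39}$ ($A = \sqrt{-39} = i \sqrt{39} \approx 6.245 i$)
$j A = - 128 i \sqrt{39}$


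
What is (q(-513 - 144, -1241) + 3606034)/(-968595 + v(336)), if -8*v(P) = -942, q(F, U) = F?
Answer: -848324/227877 ≈ -3.7227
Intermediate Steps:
v(P) = 471/4 (v(P) = -1/8*(-942) = 471/4)
(q(-513 - 144, -1241) + 3606034)/(-968595 + v(336)) = ((-513 - 144) + 3606034)/(-968595 + 471/4) = (-657 + 3606034)/(-3873909/4) = 3605377*(-4/3873909) = -848324/227877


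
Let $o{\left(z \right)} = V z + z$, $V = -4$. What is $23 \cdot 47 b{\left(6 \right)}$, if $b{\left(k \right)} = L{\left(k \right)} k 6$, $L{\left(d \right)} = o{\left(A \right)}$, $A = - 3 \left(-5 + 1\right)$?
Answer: $-1400976$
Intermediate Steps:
$A = 12$ ($A = \left(-3\right) \left(-4\right) = 12$)
$o{\left(z \right)} = - 3 z$ ($o{\left(z \right)} = - 4 z + z = - 3 z$)
$L{\left(d \right)} = -36$ ($L{\left(d \right)} = \left(-3\right) 12 = -36$)
$b{\left(k \right)} = - 216 k$ ($b{\left(k \right)} = - 36 k 6 = - 216 k$)
$23 \cdot 47 b{\left(6 \right)} = 23 \cdot 47 \left(\left(-216\right) 6\right) = 1081 \left(-1296\right) = -1400976$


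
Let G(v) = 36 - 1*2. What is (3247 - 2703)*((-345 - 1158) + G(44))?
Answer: -799136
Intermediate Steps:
G(v) = 34 (G(v) = 36 - 2 = 34)
(3247 - 2703)*((-345 - 1158) + G(44)) = (3247 - 2703)*((-345 - 1158) + 34) = 544*(-1503 + 34) = 544*(-1469) = -799136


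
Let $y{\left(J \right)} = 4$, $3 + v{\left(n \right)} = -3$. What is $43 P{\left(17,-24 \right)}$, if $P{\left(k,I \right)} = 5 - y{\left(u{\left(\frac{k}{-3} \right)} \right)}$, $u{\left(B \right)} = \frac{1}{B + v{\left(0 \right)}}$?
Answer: $43$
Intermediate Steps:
$v{\left(n \right)} = -6$ ($v{\left(n \right)} = -3 - 3 = -6$)
$u{\left(B \right)} = \frac{1}{-6 + B}$ ($u{\left(B \right)} = \frac{1}{B - 6} = \frac{1}{-6 + B}$)
$P{\left(k,I \right)} = 1$ ($P{\left(k,I \right)} = 5 - 4 = 1$)
$43 P{\left(17,-24 \right)} = 43 \cdot 1 = 43$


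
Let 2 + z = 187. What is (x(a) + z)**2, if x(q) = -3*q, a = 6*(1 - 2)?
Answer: 41209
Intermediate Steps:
z = 185 (z = -2 + 187 = 185)
a = -6 (a = 6*(-1) = -6)
(x(a) + z)**2 = (-3*(-6) + 185)**2 = (18 + 185)**2 = 203**2 = 41209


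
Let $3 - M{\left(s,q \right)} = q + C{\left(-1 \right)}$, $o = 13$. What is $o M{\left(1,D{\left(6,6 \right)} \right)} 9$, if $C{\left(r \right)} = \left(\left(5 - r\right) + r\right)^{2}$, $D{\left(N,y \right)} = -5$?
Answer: $-1989$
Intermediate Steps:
$C{\left(r \right)} = 25$ ($C{\left(r \right)} = 5^{2} = 25$)
$M{\left(s,q \right)} = -22 - q$ ($M{\left(s,q \right)} = 3 - \left(q + 25\right) = 3 - \left(25 + q\right) = -22 - q$)
$o M{\left(1,D{\left(6,6 \right)} \right)} 9 = 13 \left(-22 - -5\right) 9 = 13 \left(-22 + 5\right) 9 = 13 \left(-17\right) 9 = \left(-221\right) 9 = -1989$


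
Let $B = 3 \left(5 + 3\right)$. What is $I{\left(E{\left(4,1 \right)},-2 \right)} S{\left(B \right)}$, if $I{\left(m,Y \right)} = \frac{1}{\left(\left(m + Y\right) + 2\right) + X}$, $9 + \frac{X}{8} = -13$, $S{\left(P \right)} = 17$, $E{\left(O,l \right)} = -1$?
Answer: $- \frac{17}{177} \approx -0.096045$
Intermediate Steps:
$B = 24$ ($B = 3 \cdot 8 = 24$)
$X = -176$ ($X = -72 + 8 \left(-13\right) = -72 - 104 = -176$)
$I{\left(m,Y \right)} = \frac{1}{-174 + Y + m}$ ($I{\left(m,Y \right)} = \frac{1}{\left(\left(m + Y\right) + 2\right) - 176} = \frac{1}{\left(\left(Y + m\right) + 2\right) - 176} = \frac{1}{\left(2 + Y + m\right) - 176} = \frac{1}{-174 + Y + m}$)
$I{\left(E{\left(4,1 \right)},-2 \right)} S{\left(B \right)} = \frac{1}{-174 - 2 - 1} \cdot 17 = \frac{1}{-177} \cdot 17 = \left(- \frac{1}{177}\right) 17 = - \frac{17}{177}$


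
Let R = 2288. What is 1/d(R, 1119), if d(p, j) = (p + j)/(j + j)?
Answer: 2238/3407 ≈ 0.65688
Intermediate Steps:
d(p, j) = (j + p)/(2*j) (d(p, j) = (j + p)/((2*j)) = (j + p)*(1/(2*j)) = (j + p)/(2*j))
1/d(R, 1119) = 1/((½)*(1119 + 2288)/1119) = 1/((½)*(1/1119)*3407) = 1/(3407/2238) = 2238/3407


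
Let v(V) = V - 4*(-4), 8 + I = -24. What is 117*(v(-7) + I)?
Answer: -2691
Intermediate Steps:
I = -32 (I = -8 - 24 = -32)
v(V) = 16 + V (v(V) = V + 16 = 16 + V)
117*(v(-7) + I) = 117*((16 - 7) - 32) = 117*(9 - 32) = 117*(-23) = -2691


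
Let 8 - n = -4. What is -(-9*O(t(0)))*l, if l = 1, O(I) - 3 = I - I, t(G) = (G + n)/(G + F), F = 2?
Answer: 27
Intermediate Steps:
n = 12 (n = 8 - 1*(-4) = 8 + 4 = 12)
t(G) = (12 + G)/(2 + G) (t(G) = (G + 12)/(G + 2) = (12 + G)/(2 + G))
O(I) = 3 (O(I) = 3 + (I - I) = 3 + 0 = 3)
-(-9*O(t(0)))*l = -(-9*3) = -(-27) = -1*(-27) = 27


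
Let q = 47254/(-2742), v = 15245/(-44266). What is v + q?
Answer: -1066773677/60688686 ≈ -17.578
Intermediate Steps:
v = -15245/44266 (v = 15245*(-1/44266) = -15245/44266 ≈ -0.34440)
q = -23627/1371 (q = 47254*(-1/2742) = -23627/1371 ≈ -17.233)
v + q = -15245/44266 - 23627/1371 = -1066773677/60688686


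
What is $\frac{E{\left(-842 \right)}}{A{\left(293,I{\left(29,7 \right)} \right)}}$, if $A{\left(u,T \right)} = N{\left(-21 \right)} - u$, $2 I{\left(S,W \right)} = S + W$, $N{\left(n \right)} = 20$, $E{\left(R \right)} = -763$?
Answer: $\frac{109}{39} \approx 2.7949$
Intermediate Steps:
$I{\left(S,W \right)} = \frac{S}{2} + \frac{W}{2}$ ($I{\left(S,W \right)} = \frac{S + W}{2} = \frac{S}{2} + \frac{W}{2}$)
$A{\left(u,T \right)} = 20 - u$
$\frac{E{\left(-842 \right)}}{A{\left(293,I{\left(29,7 \right)} \right)}} = - \frac{763}{20 - 293} = - \frac{763}{-273} = \left(-763\right) \left(- \frac{1}{273}\right) = \frac{109}{39}$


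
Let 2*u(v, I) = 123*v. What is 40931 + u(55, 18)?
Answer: 88627/2 ≈ 44314.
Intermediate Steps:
u(v, I) = 123*v/2 (u(v, I) = (123*v)/2 = 123*v/2)
40931 + u(55, 18) = 40931 + (123/2)*55 = 40931 + 6765/2 = 88627/2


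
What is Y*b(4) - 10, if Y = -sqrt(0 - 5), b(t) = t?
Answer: -10 - 4*I*sqrt(5) ≈ -10.0 - 8.9443*I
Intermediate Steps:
Y = -I*sqrt(5) (Y = -sqrt(-5) = -I*sqrt(5) ≈ -2.2361*I)
Y*b(4) - 10 = -I*sqrt(5)*4 - 10 = -4*I*sqrt(5) - 10 = -10 - 4*I*sqrt(5)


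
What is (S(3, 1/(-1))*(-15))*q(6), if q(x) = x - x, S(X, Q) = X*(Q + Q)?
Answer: 0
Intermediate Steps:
S(X, Q) = 2*Q*X (S(X, Q) = X*(2*Q) = 2*Q*X)
q(x) = 0
(S(3, 1/(-1))*(-15))*q(6) = ((2*3/(-1))*(-15))*0 = ((2*(-1)*3)*(-15))*0 = -6*(-15)*0 = 90*0 = 0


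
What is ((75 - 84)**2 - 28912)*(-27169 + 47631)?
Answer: -589939922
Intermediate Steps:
((75 - 84)**2 - 28912)*(-27169 + 47631) = ((-9)**2 - 28912)*20462 = (81 - 28912)*20462 = -28831*20462 = -589939922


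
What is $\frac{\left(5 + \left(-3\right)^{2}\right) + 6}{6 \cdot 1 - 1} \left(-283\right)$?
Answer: $-1132$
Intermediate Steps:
$\frac{\left(5 + \left(-3\right)^{2}\right) + 6}{6 \cdot 1 - 1} \left(-283\right) = \frac{\left(5 + 9\right) + 6}{6 - 1} \left(-283\right) = \frac{14 + 6}{5} \left(-283\right) = 20 \cdot \frac{1}{5} \left(-283\right) = 4 \left(-283\right) = -1132$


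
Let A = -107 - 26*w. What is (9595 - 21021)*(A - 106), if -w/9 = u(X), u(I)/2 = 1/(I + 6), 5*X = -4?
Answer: 1405398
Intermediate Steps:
X = -⅘ (X = (⅕)*(-4) = -⅘ ≈ -0.80000)
u(I) = 2/(6 + I) (u(I) = 2/(I + 6) = 2/(6 + I))
w = -45/13 (w = -18/(6 - ⅘) = -18/26/5 = -18*5/26 = -9*5/13 = -45/13 ≈ -3.4615)
A = -17 (A = -107 - 26*(-45/13) = -107 + 90 = -17)
(9595 - 21021)*(A - 106) = (9595 - 21021)*(-17 - 106) = -11426*(-123) = 1405398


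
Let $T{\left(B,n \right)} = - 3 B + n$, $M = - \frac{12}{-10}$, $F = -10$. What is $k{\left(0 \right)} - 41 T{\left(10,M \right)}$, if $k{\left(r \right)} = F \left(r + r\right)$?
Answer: $\frac{5904}{5} \approx 1180.8$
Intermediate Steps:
$M = \frac{6}{5}$ ($M = \left(-12\right) \left(- \frac{1}{10}\right) = \frac{6}{5} \approx 1.2$)
$T{\left(B,n \right)} = n - 3 B$
$k{\left(r \right)} = - 20 r$ ($k{\left(r \right)} = - 10 \left(r + r\right) = - 10 \cdot 2 r = - 20 r$)
$k{\left(0 \right)} - 41 T{\left(10,M \right)} = \left(-20\right) 0 - 41 \left(\frac{6}{5} - 30\right) = 0 - 41 \left(\frac{6}{5} - 30\right) = 0 - - \frac{5904}{5} = 0 + \frac{5904}{5} = \frac{5904}{5}$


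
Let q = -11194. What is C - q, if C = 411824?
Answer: 423018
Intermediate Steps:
C - q = 411824 - 1*(-11194) = 411824 + 11194 = 423018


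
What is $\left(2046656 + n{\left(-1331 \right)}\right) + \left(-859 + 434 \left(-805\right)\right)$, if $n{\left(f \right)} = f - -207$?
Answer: $1695303$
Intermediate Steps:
$n{\left(f \right)} = 207 + f$ ($n{\left(f \right)} = f + 207 = 207 + f$)
$\left(2046656 + n{\left(-1331 \right)}\right) + \left(-859 + 434 \left(-805\right)\right) = \left(2046656 + \left(207 - 1331\right)\right) + \left(-859 + 434 \left(-805\right)\right) = \left(2046656 - 1124\right) - 350229 = 2045532 - 350229 = 1695303$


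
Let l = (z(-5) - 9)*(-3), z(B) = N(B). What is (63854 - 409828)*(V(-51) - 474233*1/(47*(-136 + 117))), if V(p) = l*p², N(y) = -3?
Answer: -29093362255294/893 ≈ -3.2579e+10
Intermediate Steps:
z(B) = -3
l = 36 (l = (-3 - 9)*(-3) = -12*(-3) = 36)
V(p) = 36*p²
(63854 - 409828)*(V(-51) - 474233*1/(47*(-136 + 117))) = (63854 - 409828)*(36*(-51)² - 474233*1/(47*(-136 + 117))) = -345974*(36*2601 - 474233/(47*(-19))) = -345974*(93636 - 474233/(-893)) = -345974*(93636 - 474233*(-1/893)) = -345974*(93636 + 474233/893) = -345974*84091181/893 = -29093362255294/893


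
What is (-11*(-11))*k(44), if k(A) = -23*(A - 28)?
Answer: -44528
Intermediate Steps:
k(A) = 644 - 23*A (k(A) = -23*(-28 + A) = 644 - 23*A)
(-11*(-11))*k(44) = (-11*(-11))*(644 - 23*44) = 121*(644 - 1012) = 121*(-368) = -44528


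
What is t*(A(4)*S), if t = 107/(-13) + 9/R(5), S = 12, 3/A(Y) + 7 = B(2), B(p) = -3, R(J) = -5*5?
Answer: 50256/1625 ≈ 30.927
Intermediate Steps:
R(J) = -25
A(Y) = -3/10 (A(Y) = 3/(-7 - 3) = 3/(-10) = 3*(-1/10) = -3/10)
t = -2792/325 (t = 107/(-13) + 9/(-25) = 107*(-1/13) + 9*(-1/25) = -107/13 - 9/25 = -2792/325 ≈ -8.5908)
t*(A(4)*S) = -(-4188)*12/1625 = -2792/325*(-18/5) = 50256/1625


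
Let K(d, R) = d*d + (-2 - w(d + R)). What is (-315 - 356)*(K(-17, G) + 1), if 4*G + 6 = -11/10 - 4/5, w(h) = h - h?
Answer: -193248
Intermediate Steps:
w(h) = 0
G = -79/40 (G = -3/2 + (-11/10 - 4/5)/4 = -3/2 + (1/4)*(-19/10) = -3/2 - 19/40 = -79/40 ≈ -1.9750)
K(d, R) = -2 + d**2 (K(d, R) = d*d + (-2 - 1*0) = d**2 + (-2 + 0) = d**2 - 2 = -2 + d**2)
(-315 - 356)*(K(-17, G) + 1) = (-315 - 356)*((-2 + (-17)**2) + 1) = -671*((-2 + 289) + 1) = -671*(287 + 1) = -671*288 = -193248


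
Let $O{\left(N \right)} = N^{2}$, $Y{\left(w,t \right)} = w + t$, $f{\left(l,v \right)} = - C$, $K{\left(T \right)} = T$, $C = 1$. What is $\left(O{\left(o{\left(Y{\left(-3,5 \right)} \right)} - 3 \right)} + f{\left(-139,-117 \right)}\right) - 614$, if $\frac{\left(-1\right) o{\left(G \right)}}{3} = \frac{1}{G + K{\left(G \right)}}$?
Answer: $- \frac{9615}{16} \approx -600.94$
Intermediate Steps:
$f{\left(l,v \right)} = -1$ ($f{\left(l,v \right)} = \left(-1\right) 1 = -1$)
$Y{\left(w,t \right)} = t + w$
$o{\left(G \right)} = - \frac{3}{2 G}$ ($o{\left(G \right)} = - \frac{3}{G + G} = - \frac{3}{2 G}$)
$\left(O{\left(o{\left(Y{\left(-3,5 \right)} \right)} - 3 \right)} + f{\left(-139,-117 \right)}\right) - 614 = \left(\left(- \frac{3}{2 \left(5 - 3\right)} - 3\right)^{2} - 1\right) - 614 = \left(\left(- \frac{3}{2 \cdot 2} - 3\right)^{2} - 1\right) - 614 = \left(\left(\left(- \frac{3}{2}\right) \frac{1}{2} - 3\right)^{2} - 1\right) - 614 = \left(\left(- \frac{3}{4} - 3\right)^{2} - 1\right) - 614 = \left(\left(- \frac{15}{4}\right)^{2} - 1\right) - 614 = \left(\frac{225}{16} - 1\right) - 614 = \frac{209}{16} - 614 = - \frac{9615}{16}$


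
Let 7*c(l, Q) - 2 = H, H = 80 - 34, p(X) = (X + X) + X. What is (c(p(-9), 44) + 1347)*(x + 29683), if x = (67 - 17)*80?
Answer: 319213791/7 ≈ 4.5602e+7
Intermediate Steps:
p(X) = 3*X (p(X) = 2*X + X = 3*X)
H = 46
c(l, Q) = 48/7 (c(l, Q) = 2/7 + (⅐)*46 = 2/7 + 46/7 = 48/7)
x = 4000 (x = 50*80 = 4000)
(c(p(-9), 44) + 1347)*(x + 29683) = (48/7 + 1347)*(4000 + 29683) = (9477/7)*33683 = 319213791/7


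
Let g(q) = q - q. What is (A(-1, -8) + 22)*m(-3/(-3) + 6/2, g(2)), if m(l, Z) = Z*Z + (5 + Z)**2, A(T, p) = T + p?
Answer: 325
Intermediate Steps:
g(q) = 0
m(l, Z) = Z**2 + (5 + Z)**2
(A(-1, -8) + 22)*m(-3/(-3) + 6/2, g(2)) = ((-1 - 8) + 22)*(0**2 + (5 + 0)**2) = (-9 + 22)*(0 + 5**2) = 13*(0 + 25) = 13*25 = 325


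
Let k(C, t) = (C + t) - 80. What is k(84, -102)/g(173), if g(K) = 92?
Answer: -49/46 ≈ -1.0652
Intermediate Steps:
k(C, t) = -80 + C + t
k(84, -102)/g(173) = (-80 + 84 - 102)/92 = -98*1/92 = -49/46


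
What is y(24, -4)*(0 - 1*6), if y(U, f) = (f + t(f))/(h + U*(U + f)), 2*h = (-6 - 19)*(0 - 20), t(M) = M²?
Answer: -36/365 ≈ -0.098630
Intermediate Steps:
h = 250 (h = ((-6 - 19)*(0 - 20))/2 = (-25*(-20))/2 = (½)*500 = 250)
y(U, f) = (f + f²)/(250 + U*(U + f))
y(24, -4)*(0 - 1*6) = (-4*(1 - 4)/(250 + 24² + 24*(-4)))*(0 - 1*6) = (-4*(-3)/(250 + 576 - 96))*(0 - 6) = -4*(-3)/730*(-6) = -4*1/730*(-3)*(-6) = (6/365)*(-6) = -36/365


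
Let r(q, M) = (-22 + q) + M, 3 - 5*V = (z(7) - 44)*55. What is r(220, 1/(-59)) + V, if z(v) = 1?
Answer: 198117/295 ≈ 671.58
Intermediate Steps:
V = 2368/5 (V = ⅗ - (1 - 44)*55/5 = ⅗ - (-43)*55/5 = ⅗ - ⅕*(-2365) = ⅗ + 473 = 2368/5 ≈ 473.60)
r(q, M) = -22 + M + q
r(220, 1/(-59)) + V = (-22 + 1/(-59) + 220) + 2368/5 = (-22 - 1/59 + 220) + 2368/5 = 11681/59 + 2368/5 = 198117/295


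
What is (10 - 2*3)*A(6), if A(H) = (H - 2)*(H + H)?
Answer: 192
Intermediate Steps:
A(H) = 2*H*(-2 + H) (A(H) = (-2 + H)*(2*H) = 2*H*(-2 + H))
(10 - 2*3)*A(6) = (10 - 2*3)*(2*6*(-2 + 6)) = (10 - 6)*(2*6*4) = 4*48 = 192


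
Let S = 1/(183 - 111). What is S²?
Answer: 1/5184 ≈ 0.00019290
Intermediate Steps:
S = 1/72 ≈ 0.013889
S² = (1/72)² = 1/5184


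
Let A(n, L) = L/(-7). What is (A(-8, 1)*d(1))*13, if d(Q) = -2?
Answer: 26/7 ≈ 3.7143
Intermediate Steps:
A(n, L) = -L/7 (A(n, L) = L*(-1/7) = -L/7)
(A(-8, 1)*d(1))*13 = (-1/7*1*(-2))*13 = -1/7*(-2)*13 = (2/7)*13 = 26/7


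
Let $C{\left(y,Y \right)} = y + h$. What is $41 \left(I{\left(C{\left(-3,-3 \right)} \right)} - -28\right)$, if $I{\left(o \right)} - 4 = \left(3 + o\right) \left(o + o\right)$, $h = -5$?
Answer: $4592$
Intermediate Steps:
$C{\left(y,Y \right)} = -5 + y$ ($C{\left(y,Y \right)} = y - 5 = -5 + y$)
$I{\left(o \right)} = 4 + 2 o \left(3 + o\right)$ ($I{\left(o \right)} = 4 + \left(3 + o\right) \left(o + o\right) = 4 + \left(3 + o\right) 2 o = 4 + 2 o \left(3 + o\right)$)
$41 \left(I{\left(C{\left(-3,-3 \right)} \right)} - -28\right) = 41 \left(\left(4 + 2 \left(-5 - 3\right)^{2} + 6 \left(-5 - 3\right)\right) - -28\right) = 41 \left(\left(4 + 2 \left(-8\right)^{2} + 6 \left(-8\right)\right) + 28\right) = 41 \left(\left(4 + 2 \cdot 64 - 48\right) + 28\right) = 41 \left(\left(4 + 128 - 48\right) + 28\right) = 41 \left(84 + 28\right) = 41 \cdot 112 = 4592$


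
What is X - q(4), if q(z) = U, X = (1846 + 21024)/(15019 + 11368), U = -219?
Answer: 5801623/26387 ≈ 219.87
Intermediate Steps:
X = 22870/26387 ≈ 0.86671
q(z) = -219
X - q(4) = 22870/26387 - 1*(-219) = 22870/26387 + 219 = 5801623/26387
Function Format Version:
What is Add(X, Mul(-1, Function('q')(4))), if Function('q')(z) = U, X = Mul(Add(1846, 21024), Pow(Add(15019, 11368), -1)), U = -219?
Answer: Rational(5801623, 26387) ≈ 219.87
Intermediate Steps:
X = Rational(22870, 26387) (X = Mul(22870, Pow(26387, -1)) = Mul(22870, Rational(1, 26387)) = Rational(22870, 26387) ≈ 0.86671)
Function('q')(z) = -219
Add(X, Mul(-1, Function('q')(4))) = Add(Rational(22870, 26387), Mul(-1, -219)) = Add(Rational(22870, 26387), 219) = Rational(5801623, 26387)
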